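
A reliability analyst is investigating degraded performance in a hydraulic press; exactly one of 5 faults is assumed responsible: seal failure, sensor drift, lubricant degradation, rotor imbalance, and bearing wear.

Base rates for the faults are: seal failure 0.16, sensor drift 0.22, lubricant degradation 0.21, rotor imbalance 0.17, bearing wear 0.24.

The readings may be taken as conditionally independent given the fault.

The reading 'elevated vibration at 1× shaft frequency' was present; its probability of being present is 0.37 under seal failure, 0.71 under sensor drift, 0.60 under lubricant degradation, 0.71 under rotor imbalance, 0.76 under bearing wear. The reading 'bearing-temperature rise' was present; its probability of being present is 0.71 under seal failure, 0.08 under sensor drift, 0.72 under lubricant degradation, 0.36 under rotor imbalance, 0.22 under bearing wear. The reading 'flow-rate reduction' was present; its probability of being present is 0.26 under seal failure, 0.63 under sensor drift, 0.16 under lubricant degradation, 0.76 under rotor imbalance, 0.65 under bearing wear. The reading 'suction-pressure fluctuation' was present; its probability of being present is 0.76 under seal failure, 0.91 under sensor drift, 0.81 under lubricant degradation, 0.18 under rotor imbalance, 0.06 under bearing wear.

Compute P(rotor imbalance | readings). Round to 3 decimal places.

0.171

For each hypothesis, the unnormalized posterior weight is prior × product of the reading likelihoods:
  seal failure: 0.16 × 0.37 × 0.71 × 0.26 × 0.76 = 0.0083055
  sensor drift: 0.22 × 0.71 × 0.08 × 0.63 × 0.91 = 0.007164
  lubricant degradation: 0.21 × 0.60 × 0.72 × 0.16 × 0.81 = 0.011757
  rotor imbalance: 0.17 × 0.71 × 0.36 × 0.76 × 0.18 = 0.0059442
  bearing wear: 0.24 × 0.76 × 0.22 × 0.65 × 0.06 = 0.001565
The unnormalized weights sum to 0.034736.
P(rotor imbalance | evidence) = 0.0059442 / 0.034736 ≈ 0.171.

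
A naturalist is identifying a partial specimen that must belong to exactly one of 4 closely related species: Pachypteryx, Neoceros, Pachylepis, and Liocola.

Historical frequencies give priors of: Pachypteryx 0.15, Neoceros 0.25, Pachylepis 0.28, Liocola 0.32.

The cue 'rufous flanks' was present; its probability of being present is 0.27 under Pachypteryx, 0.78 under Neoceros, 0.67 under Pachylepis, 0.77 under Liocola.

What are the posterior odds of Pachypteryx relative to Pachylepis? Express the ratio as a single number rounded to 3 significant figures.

0.216

The normalizing constant cancels in an odds ratio, so compute prior × likelihood for the two hypotheses only:
  Pachypteryx: 0.15 × 0.27 = 0.0405
  Pachylepis: 0.28 × 0.67 = 0.1876
Posterior odds = 0.0405 / 0.1876 ≈ 0.216.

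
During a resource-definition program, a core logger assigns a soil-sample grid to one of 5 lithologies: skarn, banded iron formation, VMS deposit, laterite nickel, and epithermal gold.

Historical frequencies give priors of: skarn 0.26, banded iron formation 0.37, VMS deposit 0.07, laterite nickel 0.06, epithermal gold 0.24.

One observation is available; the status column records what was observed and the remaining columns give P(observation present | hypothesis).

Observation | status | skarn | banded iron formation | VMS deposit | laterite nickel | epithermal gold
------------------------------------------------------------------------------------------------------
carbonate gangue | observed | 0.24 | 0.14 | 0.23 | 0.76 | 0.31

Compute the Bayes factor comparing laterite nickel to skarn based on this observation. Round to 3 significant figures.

Likelihood of this observation under each hypothesis:
  laterite nickel: 0.76
  skarn: 0.24
Bayes factor = 0.76 / 0.24 ≈ 3.17

3.17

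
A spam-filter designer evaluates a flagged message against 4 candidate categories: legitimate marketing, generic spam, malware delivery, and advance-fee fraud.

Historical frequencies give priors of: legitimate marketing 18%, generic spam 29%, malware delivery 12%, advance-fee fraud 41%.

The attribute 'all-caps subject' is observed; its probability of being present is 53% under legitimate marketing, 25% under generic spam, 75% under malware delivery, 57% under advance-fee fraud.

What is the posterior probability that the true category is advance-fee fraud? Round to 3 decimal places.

0.475

By Bayes' rule, the unnormalized weight for each hypothesis is prior × likelihood:
  legitimate marketing: 0.18 × 0.53 = 0.0954
  generic spam: 0.29 × 0.25 = 0.0725
  malware delivery: 0.12 × 0.75 = 0.09
  advance-fee fraud: 0.41 × 0.57 = 0.2337
Normalizing constant Z = 0.0954 + 0.0725 + 0.09 + 0.2337 = 0.4916.
P(advance-fee fraud | evidence) = 0.2337 / 0.4916 ≈ 0.475.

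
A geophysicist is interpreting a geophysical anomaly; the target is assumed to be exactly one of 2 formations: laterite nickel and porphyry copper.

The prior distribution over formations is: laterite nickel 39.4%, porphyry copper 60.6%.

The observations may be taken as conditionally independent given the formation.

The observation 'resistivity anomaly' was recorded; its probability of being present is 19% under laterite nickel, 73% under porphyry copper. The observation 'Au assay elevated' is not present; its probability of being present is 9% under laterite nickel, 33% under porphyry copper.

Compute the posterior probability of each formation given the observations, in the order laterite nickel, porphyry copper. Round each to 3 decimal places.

By Bayes' rule with conditional independence, the unnormalized weight for each hypothesis is prior × ∏ likelihoods (using 1 − P(present | H) for each absent observation):
  laterite nickel: 0.394 × 0.19 × (1 − 0.09) = 0.068123
  porphyry copper: 0.606 × 0.73 × (1 − 0.33) = 0.29639
Marginal likelihood of the evidence = 0.36452.
P(laterite nickel | evidence) = 0.068123 / 0.36452 ≈ 0.187
P(porphyry copper | evidence) = 0.29639 / 0.36452 ≈ 0.813

0.187, 0.813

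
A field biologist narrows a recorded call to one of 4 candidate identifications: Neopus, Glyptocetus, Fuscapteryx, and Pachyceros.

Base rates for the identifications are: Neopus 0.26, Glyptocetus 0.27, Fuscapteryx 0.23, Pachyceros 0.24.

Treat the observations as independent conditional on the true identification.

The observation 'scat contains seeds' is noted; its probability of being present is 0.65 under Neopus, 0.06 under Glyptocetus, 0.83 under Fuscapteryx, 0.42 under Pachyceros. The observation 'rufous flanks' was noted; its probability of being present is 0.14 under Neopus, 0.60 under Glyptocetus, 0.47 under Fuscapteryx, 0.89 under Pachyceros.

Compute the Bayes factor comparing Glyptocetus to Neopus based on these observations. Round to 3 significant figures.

The Bayes factor is the ratio of the joint likelihoods of the evidence pattern under the two hypotheses.
  Glyptocetus: 0.06 × 0.60 = 0.036
  Neopus: 0.65 × 0.14 = 0.091
Bayes factor = 0.036 / 0.091 ≈ 0.396

0.396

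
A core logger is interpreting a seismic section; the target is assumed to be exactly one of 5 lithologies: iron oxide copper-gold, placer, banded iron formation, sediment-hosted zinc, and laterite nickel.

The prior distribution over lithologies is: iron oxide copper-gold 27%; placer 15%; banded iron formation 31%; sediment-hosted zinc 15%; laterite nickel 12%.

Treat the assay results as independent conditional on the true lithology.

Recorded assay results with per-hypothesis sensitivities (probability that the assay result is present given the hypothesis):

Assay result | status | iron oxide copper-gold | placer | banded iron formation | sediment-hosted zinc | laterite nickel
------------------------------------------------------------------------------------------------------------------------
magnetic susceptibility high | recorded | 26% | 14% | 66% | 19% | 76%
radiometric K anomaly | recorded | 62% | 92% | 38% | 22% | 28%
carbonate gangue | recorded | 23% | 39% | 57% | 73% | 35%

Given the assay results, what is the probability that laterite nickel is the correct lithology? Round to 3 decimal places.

0.119

Multiply each prior by the joint likelihood of the assay result pattern:
  iron oxide copper-gold: 0.27 × 0.26 × 0.62 × 0.23 = 0.010011
  placer: 0.15 × 0.14 × 0.92 × 0.39 = 0.0075348
  banded iron formation: 0.31 × 0.66 × 0.38 × 0.57 = 0.044316
  sediment-hosted zinc: 0.15 × 0.19 × 0.22 × 0.73 = 0.0045771
  laterite nickel: 0.12 × 0.76 × 0.28 × 0.35 = 0.0089376
Marginal likelihood of the evidence = 0.075376.
P(laterite nickel | evidence) = 0.0089376 / 0.075376 ≈ 0.119.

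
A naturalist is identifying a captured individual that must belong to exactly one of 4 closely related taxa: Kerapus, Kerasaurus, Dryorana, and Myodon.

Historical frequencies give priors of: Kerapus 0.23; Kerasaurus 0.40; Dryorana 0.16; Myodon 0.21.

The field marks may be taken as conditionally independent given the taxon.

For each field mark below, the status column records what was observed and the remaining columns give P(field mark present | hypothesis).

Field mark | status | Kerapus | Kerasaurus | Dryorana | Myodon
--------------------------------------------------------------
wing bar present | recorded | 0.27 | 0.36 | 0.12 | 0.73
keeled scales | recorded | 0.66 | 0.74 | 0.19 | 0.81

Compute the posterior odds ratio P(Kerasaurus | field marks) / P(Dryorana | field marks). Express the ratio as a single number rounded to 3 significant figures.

29.2

Posterior odds equal prior odds times the likelihood ratio; only the two competing hypotheses matter.
  Kerasaurus: 0.40 × 0.36 × 0.74 = 0.10656
  Dryorana: 0.16 × 0.12 × 0.19 = 0.003648
Posterior odds = 0.10656 / 0.003648 ≈ 29.2.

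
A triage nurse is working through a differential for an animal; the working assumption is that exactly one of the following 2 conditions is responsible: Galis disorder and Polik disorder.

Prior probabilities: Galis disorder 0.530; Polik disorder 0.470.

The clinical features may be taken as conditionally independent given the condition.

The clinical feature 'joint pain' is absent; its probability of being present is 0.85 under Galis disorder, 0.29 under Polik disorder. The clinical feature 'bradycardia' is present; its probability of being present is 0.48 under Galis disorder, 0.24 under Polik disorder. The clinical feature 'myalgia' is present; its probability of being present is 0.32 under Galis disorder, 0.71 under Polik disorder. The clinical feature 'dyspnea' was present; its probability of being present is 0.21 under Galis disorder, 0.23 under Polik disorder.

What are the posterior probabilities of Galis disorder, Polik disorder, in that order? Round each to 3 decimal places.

0.164, 0.836

Multiply each prior by the joint likelihood of the clinical feature pattern (using 1 − P(present | H) for each absent clinical feature):
  Galis disorder: 0.530 × (1 − 0.85) × 0.48 × 0.32 × 0.21 = 0.0025644
  Polik disorder: 0.470 × (1 − 0.29) × 0.24 × 0.71 × 0.23 = 0.013078
Marginal likelihood of the evidence = 0.015643.
P(Galis disorder | evidence) = 0.0025644 / 0.015643 ≈ 0.164
P(Polik disorder | evidence) = 0.013078 / 0.015643 ≈ 0.836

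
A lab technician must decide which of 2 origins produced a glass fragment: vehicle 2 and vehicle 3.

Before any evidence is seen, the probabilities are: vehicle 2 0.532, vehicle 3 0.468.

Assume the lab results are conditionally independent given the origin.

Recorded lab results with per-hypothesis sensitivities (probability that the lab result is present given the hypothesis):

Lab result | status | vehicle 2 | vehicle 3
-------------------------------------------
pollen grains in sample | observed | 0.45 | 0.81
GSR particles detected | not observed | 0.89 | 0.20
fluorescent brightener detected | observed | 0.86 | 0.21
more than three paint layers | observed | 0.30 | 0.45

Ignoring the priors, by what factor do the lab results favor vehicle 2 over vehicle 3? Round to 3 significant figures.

Joint likelihood of the lab result pattern under each hypothesis (using 1 − P(present | H) for each absent lab result):
  vehicle 2: 0.45 × (1 − 0.89) × 0.86 × 0.30 = 0.012771
  vehicle 3: 0.81 × (1 − 0.20) × 0.21 × 0.45 = 0.061236
Bayes factor = 0.012771 / 0.061236 ≈ 0.209

0.209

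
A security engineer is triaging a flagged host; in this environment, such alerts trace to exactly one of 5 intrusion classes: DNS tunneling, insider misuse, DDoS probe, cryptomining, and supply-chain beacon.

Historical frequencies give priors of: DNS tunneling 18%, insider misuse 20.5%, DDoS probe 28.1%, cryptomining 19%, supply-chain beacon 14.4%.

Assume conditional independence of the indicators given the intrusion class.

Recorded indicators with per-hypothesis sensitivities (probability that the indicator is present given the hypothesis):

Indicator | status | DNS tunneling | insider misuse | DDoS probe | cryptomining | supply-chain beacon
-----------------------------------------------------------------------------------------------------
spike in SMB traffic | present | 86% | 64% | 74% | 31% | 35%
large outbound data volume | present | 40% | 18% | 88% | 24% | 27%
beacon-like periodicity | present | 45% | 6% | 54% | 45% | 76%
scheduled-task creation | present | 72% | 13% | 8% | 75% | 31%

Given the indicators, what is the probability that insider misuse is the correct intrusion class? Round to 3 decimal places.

0.005

Multiply each prior by the joint likelihood of the indicator pattern:
  DNS tunneling: 0.180 × 0.86 × 0.40 × 0.45 × 0.72 = 0.020062
  insider misuse: 0.205 × 0.64 × 0.18 × 0.06 × 0.13 = 0.0001842
  DDoS probe: 0.281 × 0.74 × 0.88 × 0.54 × 0.08 = 0.007905
  cryptomining: 0.190 × 0.31 × 0.24 × 0.45 × 0.75 = 0.0047709
  supply-chain beacon: 0.144 × 0.35 × 0.27 × 0.76 × 0.31 = 0.003206
The unnormalized weights sum to 0.036128.
P(insider misuse | evidence) = 0.0001842 / 0.036128 ≈ 0.005.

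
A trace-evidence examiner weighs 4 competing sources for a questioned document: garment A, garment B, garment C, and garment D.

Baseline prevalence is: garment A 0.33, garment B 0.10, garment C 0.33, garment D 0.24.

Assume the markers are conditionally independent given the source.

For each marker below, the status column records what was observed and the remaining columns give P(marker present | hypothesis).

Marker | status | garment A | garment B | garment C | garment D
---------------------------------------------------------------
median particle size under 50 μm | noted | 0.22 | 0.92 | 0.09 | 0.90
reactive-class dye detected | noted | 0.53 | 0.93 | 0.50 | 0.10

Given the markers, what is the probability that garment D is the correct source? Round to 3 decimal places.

Multiply each prior by the joint likelihood of the marker pattern:
  garment A: 0.33 × 0.22 × 0.53 = 0.038478
  garment B: 0.10 × 0.92 × 0.93 = 0.08556
  garment C: 0.33 × 0.09 × 0.50 = 0.01485
  garment D: 0.24 × 0.90 × 0.10 = 0.0216
Marginal likelihood of the evidence = 0.16049.
P(garment D | evidence) = 0.0216 / 0.16049 ≈ 0.135.

0.135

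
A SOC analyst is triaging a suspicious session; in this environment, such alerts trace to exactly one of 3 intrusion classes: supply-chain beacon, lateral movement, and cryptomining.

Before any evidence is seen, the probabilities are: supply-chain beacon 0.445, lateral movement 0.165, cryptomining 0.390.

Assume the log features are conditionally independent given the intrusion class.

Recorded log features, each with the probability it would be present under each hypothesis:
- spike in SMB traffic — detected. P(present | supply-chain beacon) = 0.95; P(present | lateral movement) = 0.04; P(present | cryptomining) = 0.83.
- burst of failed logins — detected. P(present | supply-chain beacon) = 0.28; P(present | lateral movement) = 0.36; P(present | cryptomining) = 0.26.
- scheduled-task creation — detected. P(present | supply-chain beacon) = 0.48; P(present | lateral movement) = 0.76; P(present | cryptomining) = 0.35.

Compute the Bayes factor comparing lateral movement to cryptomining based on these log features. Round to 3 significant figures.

0.145

Joint likelihood of the log feature pattern under each hypothesis:
  lateral movement: 0.04 × 0.36 × 0.76 = 0.010944
  cryptomining: 0.83 × 0.26 × 0.35 = 0.07553
Bayes factor = 0.010944 / 0.07553 ≈ 0.145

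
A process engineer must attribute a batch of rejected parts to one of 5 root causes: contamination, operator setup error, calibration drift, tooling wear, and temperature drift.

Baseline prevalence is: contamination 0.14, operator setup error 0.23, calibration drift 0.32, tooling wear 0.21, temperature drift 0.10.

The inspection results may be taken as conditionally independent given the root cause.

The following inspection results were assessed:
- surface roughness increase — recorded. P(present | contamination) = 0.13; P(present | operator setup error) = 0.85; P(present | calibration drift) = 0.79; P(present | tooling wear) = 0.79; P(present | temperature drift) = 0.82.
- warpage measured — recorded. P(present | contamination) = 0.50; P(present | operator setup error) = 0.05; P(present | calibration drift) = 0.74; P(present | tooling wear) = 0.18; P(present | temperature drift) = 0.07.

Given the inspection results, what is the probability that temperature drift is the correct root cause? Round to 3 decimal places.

0.024

Multiply each prior by the joint likelihood of the inspection result pattern:
  contamination: 0.14 × 0.13 × 0.50 = 0.0091
  operator setup error: 0.23 × 0.85 × 0.05 = 0.009775
  calibration drift: 0.32 × 0.79 × 0.74 = 0.18707
  tooling wear: 0.21 × 0.79 × 0.18 = 0.029862
  temperature drift: 0.10 × 0.82 × 0.07 = 0.00574
Normalizing constant Z = 0.0091 + 0.009775 + 0.18707 + 0.029862 + 0.00574 = 0.24155.
P(temperature drift | evidence) = 0.00574 / 0.24155 ≈ 0.024.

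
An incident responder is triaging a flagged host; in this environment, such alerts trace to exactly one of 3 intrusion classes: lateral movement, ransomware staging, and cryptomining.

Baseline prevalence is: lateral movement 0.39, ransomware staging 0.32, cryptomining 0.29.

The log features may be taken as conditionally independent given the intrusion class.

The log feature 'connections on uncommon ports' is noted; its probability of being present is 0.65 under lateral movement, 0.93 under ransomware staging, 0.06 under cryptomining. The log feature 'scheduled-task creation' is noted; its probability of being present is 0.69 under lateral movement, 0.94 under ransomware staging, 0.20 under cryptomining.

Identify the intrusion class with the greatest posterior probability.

Multiply each prior by the joint likelihood of the log feature pattern:
  lateral movement: 0.39 × 0.65 × 0.69 = 0.17491
  ransomware staging: 0.32 × 0.93 × 0.94 = 0.27974
  cryptomining: 0.29 × 0.06 × 0.20 = 0.00348
The unnormalized weights sum to 0.45814.
P(lateral movement | evidence) ≈ 0.17491 / 0.45814 ≈ 0.382
P(ransomware staging | evidence) ≈ 0.27974 / 0.45814 ≈ 0.611
P(cryptomining | evidence) ≈ 0.00348 / 0.45814 ≈ 0.008
The largest is 0.611, so ransomware staging is most probable.

ransomware staging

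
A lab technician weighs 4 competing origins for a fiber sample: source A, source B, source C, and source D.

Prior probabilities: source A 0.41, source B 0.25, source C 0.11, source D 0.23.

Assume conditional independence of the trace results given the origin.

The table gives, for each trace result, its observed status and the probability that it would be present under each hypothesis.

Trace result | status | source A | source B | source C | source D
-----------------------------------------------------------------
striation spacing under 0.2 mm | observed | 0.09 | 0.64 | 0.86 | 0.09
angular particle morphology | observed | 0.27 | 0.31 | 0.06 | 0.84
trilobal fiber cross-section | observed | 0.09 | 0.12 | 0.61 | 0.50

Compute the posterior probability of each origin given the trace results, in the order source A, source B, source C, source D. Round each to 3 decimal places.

0.047, 0.313, 0.182, 0.457

By Bayes' rule with conditional independence, the unnormalized weight for each hypothesis is prior × ∏ likelihoods:
  source A: 0.41 × 0.09 × 0.27 × 0.09 = 0.00089667
  source B: 0.25 × 0.64 × 0.31 × 0.12 = 0.005952
  source C: 0.11 × 0.86 × 0.06 × 0.61 = 0.0034624
  source D: 0.23 × 0.09 × 0.84 × 0.50 = 0.008694
Marginal likelihood of the evidence = 0.019005.
P(source A | evidence) = 0.00089667 / 0.019005 ≈ 0.047
P(source B | evidence) = 0.005952 / 0.019005 ≈ 0.313
P(source C | evidence) = 0.0034624 / 0.019005 ≈ 0.182
P(source D | evidence) = 0.008694 / 0.019005 ≈ 0.457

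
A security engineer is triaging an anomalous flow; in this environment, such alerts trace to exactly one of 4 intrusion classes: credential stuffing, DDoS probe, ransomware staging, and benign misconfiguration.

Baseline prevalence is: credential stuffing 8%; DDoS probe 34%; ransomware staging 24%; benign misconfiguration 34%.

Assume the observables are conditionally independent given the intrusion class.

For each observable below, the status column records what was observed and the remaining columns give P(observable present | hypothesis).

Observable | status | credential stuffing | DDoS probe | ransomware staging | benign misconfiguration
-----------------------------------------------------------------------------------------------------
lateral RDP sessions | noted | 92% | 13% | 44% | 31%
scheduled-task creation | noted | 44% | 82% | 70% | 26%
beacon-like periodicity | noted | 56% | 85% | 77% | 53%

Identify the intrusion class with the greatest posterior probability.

ransomware staging

For each hypothesis, the unnormalized posterior weight is prior × product of the observable likelihoods:
  credential stuffing: 0.08 × 0.92 × 0.44 × 0.56 = 0.018135
  DDoS probe: 0.34 × 0.13 × 0.82 × 0.85 = 0.030807
  ransomware staging: 0.24 × 0.44 × 0.70 × 0.77 = 0.056918
  benign misconfiguration: 0.34 × 0.31 × 0.26 × 0.53 = 0.014524
Marginal likelihood of the evidence = 0.12038.
P(credential stuffing | evidence) ≈ 0.018135 / 0.12038 ≈ 0.151
P(DDoS probe | evidence) ≈ 0.030807 / 0.12038 ≈ 0.256
P(ransomware staging | evidence) ≈ 0.056918 / 0.12038 ≈ 0.473
P(benign misconfiguration | evidence) ≈ 0.014524 / 0.12038 ≈ 0.121
The largest is 0.473, so ransomware staging is most probable.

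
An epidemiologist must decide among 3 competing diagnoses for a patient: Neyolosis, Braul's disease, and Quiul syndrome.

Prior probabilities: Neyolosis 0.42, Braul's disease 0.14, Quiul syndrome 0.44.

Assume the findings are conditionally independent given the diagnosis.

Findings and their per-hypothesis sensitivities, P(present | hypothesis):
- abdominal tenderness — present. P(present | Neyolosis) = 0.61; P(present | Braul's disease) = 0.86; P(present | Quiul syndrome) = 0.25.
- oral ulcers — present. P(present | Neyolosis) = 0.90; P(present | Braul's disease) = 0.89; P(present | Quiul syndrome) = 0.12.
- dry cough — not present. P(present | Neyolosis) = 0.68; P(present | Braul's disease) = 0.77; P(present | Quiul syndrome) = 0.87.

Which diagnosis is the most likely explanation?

Neyolosis

For each hypothesis, the unnormalized posterior weight is prior × product of the finding likelihoods (using 1 − P(present | H) for each absent finding):
  Neyolosis: 0.42 × 0.61 × 0.90 × (1 − 0.68) = 0.073786
  Braul's disease: 0.14 × 0.86 × 0.89 × (1 − 0.77) = 0.024646
  Quiul syndrome: 0.44 × 0.25 × 0.12 × (1 − 0.87) = 0.001716
Normalizing constant Z = 0.073786 + 0.024646 + 0.001716 = 0.10015.
P(Neyolosis | evidence) ≈ 0.073786 / 0.10015 ≈ 0.737
P(Braul's disease | evidence) ≈ 0.024646 / 0.10015 ≈ 0.246
P(Quiul syndrome | evidence) ≈ 0.001716 / 0.10015 ≈ 0.017
The largest is 0.737, so Neyolosis is most probable.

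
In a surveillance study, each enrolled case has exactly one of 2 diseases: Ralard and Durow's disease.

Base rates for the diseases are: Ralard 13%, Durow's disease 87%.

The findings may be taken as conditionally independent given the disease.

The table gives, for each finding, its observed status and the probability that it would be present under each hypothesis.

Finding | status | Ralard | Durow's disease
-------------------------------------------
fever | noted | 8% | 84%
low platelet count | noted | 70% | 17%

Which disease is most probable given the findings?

Durow's disease

Multiply each prior by the joint likelihood of the evidence pattern:
  Ralard: 0.13 × 0.08 × 0.70 = 0.00728
  Durow's disease: 0.87 × 0.84 × 0.17 = 0.12424
Normalizing constant Z = 0.00728 + 0.12424 = 0.13152.
P(Ralard | evidence) ≈ 0.00728 / 0.13152 ≈ 0.055
P(Durow's disease | evidence) ≈ 0.12424 / 0.13152 ≈ 0.945
The largest is 0.945, so Durow's disease is most probable.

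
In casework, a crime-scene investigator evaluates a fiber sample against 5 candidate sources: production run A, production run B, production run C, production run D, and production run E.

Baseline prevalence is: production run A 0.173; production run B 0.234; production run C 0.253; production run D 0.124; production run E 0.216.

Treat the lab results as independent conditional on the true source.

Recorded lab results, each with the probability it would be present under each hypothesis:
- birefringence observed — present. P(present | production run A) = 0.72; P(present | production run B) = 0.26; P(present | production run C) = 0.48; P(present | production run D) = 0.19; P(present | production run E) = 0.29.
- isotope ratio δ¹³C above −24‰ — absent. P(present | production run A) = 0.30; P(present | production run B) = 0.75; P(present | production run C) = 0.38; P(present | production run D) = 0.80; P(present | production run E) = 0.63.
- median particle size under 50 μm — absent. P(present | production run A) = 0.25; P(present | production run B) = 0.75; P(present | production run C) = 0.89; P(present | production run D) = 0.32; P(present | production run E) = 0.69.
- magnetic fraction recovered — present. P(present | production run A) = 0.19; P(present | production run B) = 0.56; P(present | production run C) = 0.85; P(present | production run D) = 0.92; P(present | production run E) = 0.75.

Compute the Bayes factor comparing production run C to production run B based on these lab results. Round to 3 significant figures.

3.06

The Bayes factor is the ratio of the joint likelihoods of the lab result pattern under the two hypotheses (using 1 − P(present | H) for each absent lab result).
  production run C: 0.48 × (1 − 0.38) × (1 − 0.89) × 0.85 = 0.027826
  production run B: 0.26 × (1 − 0.75) × (1 − 0.75) × 0.56 = 0.0091
Bayes factor = 0.027826 / 0.0091 ≈ 3.06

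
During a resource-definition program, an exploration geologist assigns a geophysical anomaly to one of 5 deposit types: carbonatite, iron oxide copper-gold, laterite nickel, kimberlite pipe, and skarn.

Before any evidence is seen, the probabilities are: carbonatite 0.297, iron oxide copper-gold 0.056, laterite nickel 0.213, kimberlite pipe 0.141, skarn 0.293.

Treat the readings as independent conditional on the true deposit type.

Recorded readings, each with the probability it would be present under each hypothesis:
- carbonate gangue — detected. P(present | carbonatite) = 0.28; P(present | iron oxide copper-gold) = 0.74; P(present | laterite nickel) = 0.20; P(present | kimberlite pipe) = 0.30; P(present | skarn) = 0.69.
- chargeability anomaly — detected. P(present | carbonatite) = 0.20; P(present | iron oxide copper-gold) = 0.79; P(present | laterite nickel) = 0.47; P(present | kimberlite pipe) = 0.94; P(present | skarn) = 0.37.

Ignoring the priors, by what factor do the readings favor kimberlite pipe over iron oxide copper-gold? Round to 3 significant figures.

0.482

The Bayes factor is the ratio of the joint likelihoods of the reading pattern under the two hypotheses.
  kimberlite pipe: 0.30 × 0.94 = 0.282
  iron oxide copper-gold: 0.74 × 0.79 = 0.5846
Bayes factor = 0.282 / 0.5846 ≈ 0.482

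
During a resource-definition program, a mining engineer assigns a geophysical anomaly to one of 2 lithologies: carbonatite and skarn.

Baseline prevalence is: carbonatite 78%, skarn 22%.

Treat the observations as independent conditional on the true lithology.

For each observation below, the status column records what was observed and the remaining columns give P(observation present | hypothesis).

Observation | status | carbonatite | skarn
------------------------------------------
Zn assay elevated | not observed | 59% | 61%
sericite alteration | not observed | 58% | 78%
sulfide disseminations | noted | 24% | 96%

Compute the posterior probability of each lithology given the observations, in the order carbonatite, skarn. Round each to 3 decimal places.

0.640, 0.360

Multiply each prior by the joint likelihood of the evidence pattern (using 1 − P(present | H) for each absent observation):
  carbonatite: 0.78 × (1 − 0.59) × (1 − 0.58) × 0.24 = 0.032236
  skarn: 0.22 × (1 − 0.61) × (1 − 0.78) × 0.96 = 0.018121
Marginal likelihood of the evidence = 0.050357.
P(carbonatite | evidence) = 0.032236 / 0.050357 ≈ 0.640
P(skarn | evidence) = 0.018121 / 0.050357 ≈ 0.360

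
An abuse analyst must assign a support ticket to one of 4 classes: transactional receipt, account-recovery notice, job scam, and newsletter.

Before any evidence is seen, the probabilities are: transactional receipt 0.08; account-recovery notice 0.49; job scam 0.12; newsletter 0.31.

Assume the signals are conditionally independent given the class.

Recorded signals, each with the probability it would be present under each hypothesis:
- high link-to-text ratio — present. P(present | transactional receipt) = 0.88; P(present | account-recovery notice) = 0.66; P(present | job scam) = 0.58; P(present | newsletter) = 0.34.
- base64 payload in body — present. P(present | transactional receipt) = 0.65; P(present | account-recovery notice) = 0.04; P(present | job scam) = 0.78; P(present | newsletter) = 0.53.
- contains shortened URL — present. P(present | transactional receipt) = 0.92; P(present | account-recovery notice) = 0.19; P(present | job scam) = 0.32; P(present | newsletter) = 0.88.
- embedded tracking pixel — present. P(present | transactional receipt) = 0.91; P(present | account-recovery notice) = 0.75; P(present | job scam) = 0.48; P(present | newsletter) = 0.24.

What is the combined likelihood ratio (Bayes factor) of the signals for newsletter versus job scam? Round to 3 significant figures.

0.548

Take the product of per-signal likelihoods under each hypothesis, then divide.
  newsletter: 0.34 × 0.53 × 0.88 × 0.24 = 0.038058
  job scam: 0.58 × 0.78 × 0.32 × 0.48 = 0.069489
Bayes factor = 0.038058 / 0.069489 ≈ 0.548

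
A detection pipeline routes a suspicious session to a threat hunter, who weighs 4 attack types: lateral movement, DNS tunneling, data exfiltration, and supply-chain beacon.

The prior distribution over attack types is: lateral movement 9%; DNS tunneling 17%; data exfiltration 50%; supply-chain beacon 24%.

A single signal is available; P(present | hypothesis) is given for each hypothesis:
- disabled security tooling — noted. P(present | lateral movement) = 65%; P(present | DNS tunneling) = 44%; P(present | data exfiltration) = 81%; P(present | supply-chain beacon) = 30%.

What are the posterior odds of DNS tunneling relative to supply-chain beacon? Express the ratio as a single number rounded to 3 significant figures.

Unnormalized posterior weight (prior times the signal likelihood) for each of the two hypotheses:
  DNS tunneling: 0.17 × 0.44 = 0.0748
  supply-chain beacon: 0.24 × 0.30 = 0.072
Odds(DNS tunneling : supply-chain beacon) = 0.0748 / 0.072 ≈ 1.04.

1.04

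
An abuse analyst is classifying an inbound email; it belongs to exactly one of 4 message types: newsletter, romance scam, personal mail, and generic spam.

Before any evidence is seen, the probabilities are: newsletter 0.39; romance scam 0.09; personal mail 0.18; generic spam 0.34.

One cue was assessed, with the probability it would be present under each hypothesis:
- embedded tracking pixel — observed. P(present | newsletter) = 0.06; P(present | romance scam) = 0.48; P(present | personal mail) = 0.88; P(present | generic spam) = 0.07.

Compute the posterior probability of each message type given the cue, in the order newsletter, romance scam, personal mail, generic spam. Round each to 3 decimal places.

0.094, 0.174, 0.637, 0.096

Multiply each prior by the likelihood of the cue:
  newsletter: 0.39 × 0.06 = 0.0234
  romance scam: 0.09 × 0.48 = 0.0432
  personal mail: 0.18 × 0.88 = 0.1584
  generic spam: 0.34 × 0.07 = 0.0238
Marginal likelihood of the evidence = 0.2488.
P(newsletter | evidence) = 0.0234 / 0.2488 ≈ 0.094
P(romance scam | evidence) = 0.0432 / 0.2488 ≈ 0.174
P(personal mail | evidence) = 0.1584 / 0.2488 ≈ 0.637
P(generic spam | evidence) = 0.0238 / 0.2488 ≈ 0.096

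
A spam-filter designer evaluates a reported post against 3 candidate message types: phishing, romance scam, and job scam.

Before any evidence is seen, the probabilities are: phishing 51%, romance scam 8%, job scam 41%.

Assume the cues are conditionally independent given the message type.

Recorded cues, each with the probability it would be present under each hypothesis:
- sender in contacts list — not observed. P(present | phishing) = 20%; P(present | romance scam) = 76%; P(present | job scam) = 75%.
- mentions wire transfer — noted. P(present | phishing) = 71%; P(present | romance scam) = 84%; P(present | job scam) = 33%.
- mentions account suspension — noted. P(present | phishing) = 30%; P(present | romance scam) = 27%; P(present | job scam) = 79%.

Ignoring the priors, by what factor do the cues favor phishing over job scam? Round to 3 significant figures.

2.61

The Bayes factor is the ratio of the joint likelihoods of the cue pattern under the two hypotheses (using 1 − P(present | H) for each absent cue).
  phishing: (1 − 0.20) × 0.71 × 0.30 = 0.1704
  job scam: (1 − 0.75) × 0.33 × 0.79 = 0.065175
Bayes factor = 0.1704 / 0.065175 ≈ 2.61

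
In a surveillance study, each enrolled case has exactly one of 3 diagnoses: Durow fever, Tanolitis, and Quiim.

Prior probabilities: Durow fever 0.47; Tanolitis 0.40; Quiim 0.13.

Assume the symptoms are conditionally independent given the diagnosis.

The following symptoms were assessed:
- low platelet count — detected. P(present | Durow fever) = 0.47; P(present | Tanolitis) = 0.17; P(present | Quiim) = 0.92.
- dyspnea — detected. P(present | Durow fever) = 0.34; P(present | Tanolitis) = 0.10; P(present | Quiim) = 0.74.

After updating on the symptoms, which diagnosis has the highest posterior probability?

By Bayes' rule with conditional independence, the unnormalized weight for each hypothesis is prior × ∏ likelihoods:
  Durow fever: 0.47 × 0.47 × 0.34 = 0.075106
  Tanolitis: 0.40 × 0.17 × 0.10 = 0.0068
  Quiim: 0.13 × 0.92 × 0.74 = 0.088504
The unnormalized weights sum to 0.17041.
P(Durow fever | evidence) ≈ 0.075106 / 0.17041 ≈ 0.441
P(Tanolitis | evidence) ≈ 0.0068 / 0.17041 ≈ 0.040
P(Quiim | evidence) ≈ 0.088504 / 0.17041 ≈ 0.519
The largest is 0.519, so Quiim is most probable.

Quiim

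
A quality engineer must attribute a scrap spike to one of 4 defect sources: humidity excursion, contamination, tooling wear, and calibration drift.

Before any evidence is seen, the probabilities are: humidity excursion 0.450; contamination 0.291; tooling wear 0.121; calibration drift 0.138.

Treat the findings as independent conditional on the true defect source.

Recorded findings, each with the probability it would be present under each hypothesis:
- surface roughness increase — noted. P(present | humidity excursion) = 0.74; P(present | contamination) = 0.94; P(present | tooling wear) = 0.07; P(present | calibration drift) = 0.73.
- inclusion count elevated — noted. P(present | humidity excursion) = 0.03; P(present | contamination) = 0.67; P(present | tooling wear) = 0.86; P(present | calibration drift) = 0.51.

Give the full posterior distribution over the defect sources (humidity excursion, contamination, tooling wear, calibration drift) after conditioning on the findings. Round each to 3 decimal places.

Multiply each prior by the joint likelihood of the evidence pattern:
  humidity excursion: 0.450 × 0.74 × 0.03 = 0.00999
  contamination: 0.291 × 0.94 × 0.67 = 0.18327
  tooling wear: 0.121 × 0.07 × 0.86 = 0.0072842
  calibration drift: 0.138 × 0.73 × 0.51 = 0.051377
Normalizing constant Z = 0.00999 + 0.18327 + 0.0072842 + 0.051377 = 0.25192.
P(humidity excursion | evidence) = 0.00999 / 0.25192 ≈ 0.040
P(contamination | evidence) = 0.18327 / 0.25192 ≈ 0.727
P(tooling wear | evidence) = 0.0072842 / 0.25192 ≈ 0.029
P(calibration drift | evidence) = 0.051377 / 0.25192 ≈ 0.204

0.040, 0.727, 0.029, 0.204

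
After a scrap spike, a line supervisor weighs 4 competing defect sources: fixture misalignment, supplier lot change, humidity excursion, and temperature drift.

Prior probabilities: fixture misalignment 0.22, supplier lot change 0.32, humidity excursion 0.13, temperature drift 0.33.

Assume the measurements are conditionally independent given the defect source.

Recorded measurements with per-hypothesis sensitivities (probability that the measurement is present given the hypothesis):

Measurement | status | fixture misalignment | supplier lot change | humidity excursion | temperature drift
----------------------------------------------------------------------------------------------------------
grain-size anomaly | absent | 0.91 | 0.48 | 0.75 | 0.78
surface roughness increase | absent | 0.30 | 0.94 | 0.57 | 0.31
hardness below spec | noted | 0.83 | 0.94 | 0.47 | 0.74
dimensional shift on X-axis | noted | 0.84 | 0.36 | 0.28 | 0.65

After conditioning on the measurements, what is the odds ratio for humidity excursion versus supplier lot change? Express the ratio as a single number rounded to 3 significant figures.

0.544

Posterior odds equal prior odds times the likelihood ratio; only the two competing hypotheses matter (using 1 − P(present | H) for each absent measurement).
  humidity excursion: 0.13 × (1 − 0.75) × (1 − 0.57) × 0.47 × 0.28 = 0.0018391
  supplier lot change: 0.32 × (1 − 0.48) × (1 − 0.94) × 0.94 × 0.36 = 0.0033786
Odds(humidity excursion : supplier lot change) = 0.0018391 / 0.0033786 ≈ 0.544.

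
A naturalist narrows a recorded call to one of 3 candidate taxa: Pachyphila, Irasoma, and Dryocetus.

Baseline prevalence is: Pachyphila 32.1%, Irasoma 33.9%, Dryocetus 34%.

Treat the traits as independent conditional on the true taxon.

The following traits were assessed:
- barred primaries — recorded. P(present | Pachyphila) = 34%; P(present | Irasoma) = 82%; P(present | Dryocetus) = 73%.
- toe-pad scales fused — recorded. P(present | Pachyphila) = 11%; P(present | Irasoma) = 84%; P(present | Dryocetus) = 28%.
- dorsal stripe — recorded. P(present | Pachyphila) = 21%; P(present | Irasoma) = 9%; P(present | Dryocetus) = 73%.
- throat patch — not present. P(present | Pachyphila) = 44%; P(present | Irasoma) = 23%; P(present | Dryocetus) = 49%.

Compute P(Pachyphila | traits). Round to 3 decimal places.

By Bayes' rule with conditional independence, the unnormalized weight for each hypothesis is prior × ∏ likelihoods (using 1 − P(present | H) for each absent trait):
  Pachyphila: 0.321 × 0.34 × 0.11 × 0.21 × (1 − 0.44) = 0.0014118
  Irasoma: 0.339 × 0.82 × 0.84 × 0.09 × (1 − 0.23) = 0.016182
  Dryocetus: 0.340 × 0.73 × 0.28 × 0.73 × (1 − 0.49) = 0.025873
Marginal likelihood of the evidence = 0.043467.
P(Pachyphila | evidence) = 0.0014118 / 0.043467 ≈ 0.032.

0.032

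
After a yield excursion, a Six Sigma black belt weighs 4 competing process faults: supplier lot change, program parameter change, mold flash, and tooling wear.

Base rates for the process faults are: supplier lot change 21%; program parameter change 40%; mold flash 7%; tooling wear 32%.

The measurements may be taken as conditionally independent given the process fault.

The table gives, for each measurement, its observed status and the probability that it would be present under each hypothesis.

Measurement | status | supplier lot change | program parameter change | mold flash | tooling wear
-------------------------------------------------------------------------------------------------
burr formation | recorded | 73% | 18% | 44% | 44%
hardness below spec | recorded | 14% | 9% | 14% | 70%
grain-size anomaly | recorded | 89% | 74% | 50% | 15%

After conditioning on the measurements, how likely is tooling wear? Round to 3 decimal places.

0.362

Multiply each prior by the joint likelihood of the measurement pattern:
  supplier lot change: 0.21 × 0.73 × 0.14 × 0.89 = 0.019101
  program parameter change: 0.40 × 0.18 × 0.09 × 0.74 = 0.0047952
  mold flash: 0.07 × 0.44 × 0.14 × 0.50 = 0.002156
  tooling wear: 0.32 × 0.44 × 0.70 × 0.15 = 0.014784
Marginal likelihood of the evidence = 0.040836.
P(tooling wear | evidence) = 0.014784 / 0.040836 ≈ 0.362.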